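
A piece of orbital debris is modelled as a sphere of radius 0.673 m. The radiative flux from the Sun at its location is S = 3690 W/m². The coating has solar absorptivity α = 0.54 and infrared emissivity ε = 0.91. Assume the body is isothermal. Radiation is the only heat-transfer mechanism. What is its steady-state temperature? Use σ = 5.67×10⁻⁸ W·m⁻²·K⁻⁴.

At equilibrium, absorbed power = emitted power.
Absorbing cross-section = πr² = 1.423 m²; emitting surface = 4πr² = 5.692 m² (ratio 4).
αS·A_cross = εσ·A_surf·T⁴  ⇒  T⁴ = αS/(ε·4σ).
T⁴ = 0.540·3690/(0.91·4·5.67×10⁻⁸) = 9.655×10⁹ K⁴.
T = (9.655×10⁹)^(1/4).

T ≈ 313 K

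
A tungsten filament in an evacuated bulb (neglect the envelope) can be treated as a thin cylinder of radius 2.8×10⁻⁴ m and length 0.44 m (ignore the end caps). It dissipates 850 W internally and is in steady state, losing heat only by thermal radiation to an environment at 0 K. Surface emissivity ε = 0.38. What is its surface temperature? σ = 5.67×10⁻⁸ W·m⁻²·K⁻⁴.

Steady state: internal power = radiated power, P = εσA T⁴.
Radiating area A = 2πrL = 7.741×10⁻⁴ m².
T⁴ = P/(εσA) = 850/(0.38·5.67×10⁻⁸·7.741×10⁻⁴) = 5.096×10¹³ K⁴.
T = (5.096×10¹³)^(1/4).

T ≈ 2670 K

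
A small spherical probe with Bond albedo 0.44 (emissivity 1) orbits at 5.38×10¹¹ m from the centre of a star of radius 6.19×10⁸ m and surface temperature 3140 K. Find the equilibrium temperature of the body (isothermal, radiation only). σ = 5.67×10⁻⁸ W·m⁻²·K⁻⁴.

T ≈ 65.2 K

The star's surface emits σT_*⁴; at distance d the flux is S = σT_*⁴(R_*/d)².
S = 5.67×10⁻⁸·(3140)⁴·(6.19×10⁸/5.38×10¹¹)² = 7.297 W/m².
For an isothermal sphere T⁴ = (1−a)S/(4σ) = 1.802×10⁷ K⁴.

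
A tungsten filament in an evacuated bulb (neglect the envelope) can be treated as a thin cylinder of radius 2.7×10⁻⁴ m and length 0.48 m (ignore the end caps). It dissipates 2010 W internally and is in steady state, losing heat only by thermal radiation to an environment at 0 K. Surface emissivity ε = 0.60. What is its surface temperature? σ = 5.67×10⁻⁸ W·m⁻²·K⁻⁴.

T ≈ 2920 K

Steady state: internal power = radiated power, P = εσA T⁴.
Radiating area A = 2πrL = 8.143×10⁻⁴ m².
T⁴ = P/(εσA) = 2010/(0.60·5.67×10⁻⁸·8.143×10⁻⁴) = 7.256×10¹³ K⁴.
T = (7.256×10¹³)^(1/4).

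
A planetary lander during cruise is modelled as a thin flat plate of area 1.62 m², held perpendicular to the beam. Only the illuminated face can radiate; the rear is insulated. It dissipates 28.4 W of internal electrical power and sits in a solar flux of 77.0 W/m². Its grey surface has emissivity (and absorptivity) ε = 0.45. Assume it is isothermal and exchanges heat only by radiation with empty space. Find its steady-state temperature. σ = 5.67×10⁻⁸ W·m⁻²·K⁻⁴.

T ≈ 213 K

At steady state, absorbed solar power + internal power = radiated power.
Absorbed: α·S·A_cross = 0.45·77.0·1.620 = 56.13 W (cross-section A).
Total input = 56.13 + 28.4 = 84.53 W.
Radiated: εσ·A_surf·T⁴ with A_surf = A = 1.620 m².
T⁴ = 84.53/(0.45·5.67×10⁻⁸·1.620) = 2.045×10⁹ K⁴.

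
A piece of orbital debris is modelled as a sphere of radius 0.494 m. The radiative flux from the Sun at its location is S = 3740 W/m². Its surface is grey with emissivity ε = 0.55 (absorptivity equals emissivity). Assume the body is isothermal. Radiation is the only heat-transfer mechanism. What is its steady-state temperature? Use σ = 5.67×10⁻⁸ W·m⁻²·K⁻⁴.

At equilibrium, absorbed power = emitted power.
Absorbing cross-section = πr² = 0.7667 m²; emitting surface = 4πr² = 3.067 m² (ratio 4).
εS·A_cross = εσ·A_surf·T⁴  ⇒  T⁴ = S/(4σ)   (ε cancels).
T⁴ = 3740/(4·5.67×10⁻⁸) = 1.649×10¹⁰ K⁴.
T = (1.649×10¹⁰)^(1/4).

T ≈ 358 K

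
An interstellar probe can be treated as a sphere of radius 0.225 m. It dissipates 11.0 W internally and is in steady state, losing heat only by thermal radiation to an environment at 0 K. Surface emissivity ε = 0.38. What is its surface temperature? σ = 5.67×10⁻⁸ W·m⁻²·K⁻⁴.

Steady state: internal power = radiated power, P = εσA T⁴.
Radiating area A = 4πr² = 0.6362 m².
T⁴ = P/(εσA) = 11.0/(0.38·5.67×10⁻⁸·0.6362) = 8.025×10⁸ K⁴.
T = (8.025×10⁸)^(1/4).

T ≈ 168 K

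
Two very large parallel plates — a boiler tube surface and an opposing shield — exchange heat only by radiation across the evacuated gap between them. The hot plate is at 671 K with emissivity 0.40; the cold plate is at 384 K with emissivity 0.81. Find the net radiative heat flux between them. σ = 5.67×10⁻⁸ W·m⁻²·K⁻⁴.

For two infinite grey parallel plates, q = σ(T₁⁴ − T₂⁴)/(1/ε₁ + 1/ε₂ − 1).
T₁⁴ − T₂⁴ = 2.027×10¹¹ − 2.174×10¹⁰ = 1.810×10¹¹ K⁴.
1/ε₁ + 1/ε₂ − 1 = 2.500 + 1.235 − 1 = 2.735.
q = 5.67×10⁻⁸ × 1.810×10¹¹ / 2.735.

q ≈ 3750 W/m²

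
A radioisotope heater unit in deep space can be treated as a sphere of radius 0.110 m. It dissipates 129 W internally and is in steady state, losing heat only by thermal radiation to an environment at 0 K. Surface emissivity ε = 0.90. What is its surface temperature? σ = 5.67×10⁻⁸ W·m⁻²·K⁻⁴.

Steady state: internal power = radiated power, P = εσA T⁴.
Radiating area A = 4πr² = 0.1521 m².
T⁴ = P/(εσA) = 129/(0.90·5.67×10⁻⁸·0.1521) = 1.663×10¹⁰ K⁴.
T = (1.663×10¹⁰)^(1/4).

T ≈ 359 K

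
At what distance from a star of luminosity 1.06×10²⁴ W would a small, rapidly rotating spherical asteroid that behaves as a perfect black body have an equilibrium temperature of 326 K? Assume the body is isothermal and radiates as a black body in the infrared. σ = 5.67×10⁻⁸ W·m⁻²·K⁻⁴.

For an isothermal black-emitting sphere, (1−a)S·πr² = σ·4πr²·T⁴ ⇒ S = 4σT⁴/(1−a).
S = 4·5.67×10⁻⁸·(326)⁴/1.00 = 2562 W/m².
Flux falls as S = L/(4πd²), so d = √(L/(4πS)) = √(1.06×10²⁴/(4π·2562)).

d ≈ 5.74×10⁹ m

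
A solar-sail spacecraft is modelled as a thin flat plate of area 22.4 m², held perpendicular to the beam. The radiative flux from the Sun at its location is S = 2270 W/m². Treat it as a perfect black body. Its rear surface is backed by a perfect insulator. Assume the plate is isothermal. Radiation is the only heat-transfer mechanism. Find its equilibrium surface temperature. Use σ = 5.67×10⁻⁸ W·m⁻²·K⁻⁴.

T ≈ 447 K

At equilibrium, absorbed power = emitted power.
Absorbing cross-section = A = 22.40 m²; emitting surface = A = 22.40 m² (ratio 1).
S·A_cross = εσ·A_surf·T⁴  ⇒  T⁴ = S/(1σ).
T⁴ = 1.00·2270/(1·5.67×10⁻⁸) = 4.004×10¹⁰ K⁴.
T = (4.004×10¹⁰)^(1/4).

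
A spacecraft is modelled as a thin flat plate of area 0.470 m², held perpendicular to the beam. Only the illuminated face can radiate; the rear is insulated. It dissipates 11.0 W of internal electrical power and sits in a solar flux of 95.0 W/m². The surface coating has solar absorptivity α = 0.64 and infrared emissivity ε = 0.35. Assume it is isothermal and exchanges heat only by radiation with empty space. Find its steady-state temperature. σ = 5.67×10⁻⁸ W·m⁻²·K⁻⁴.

T ≈ 255 K

At steady state, absorbed solar power + internal power = radiated power.
Absorbed: α·S·A_cross = 0.64·95.0·0.4700 = 28.58 W (cross-section A).
Total input = 28.58 + 11.0 = 39.58 W.
Radiated: εσ·A_surf·T⁴ with A_surf = A = 0.4700 m².
T⁴ = 39.58/(0.35·5.67×10⁻⁸·0.4700) = 4.243×10⁹ K⁴.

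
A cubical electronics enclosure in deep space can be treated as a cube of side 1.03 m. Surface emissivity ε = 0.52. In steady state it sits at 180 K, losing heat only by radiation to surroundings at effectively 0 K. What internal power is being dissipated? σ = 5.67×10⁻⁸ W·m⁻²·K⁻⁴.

Steady state: P = εσA T⁴.
A = 6L² = 6.365 m²; T⁴ = (180)⁴ = 1.050×10⁹ K⁴.
P = 0.52 × 5.67×10⁻⁸ × 6.365 × 1.050×10⁹.

P ≈ 197 W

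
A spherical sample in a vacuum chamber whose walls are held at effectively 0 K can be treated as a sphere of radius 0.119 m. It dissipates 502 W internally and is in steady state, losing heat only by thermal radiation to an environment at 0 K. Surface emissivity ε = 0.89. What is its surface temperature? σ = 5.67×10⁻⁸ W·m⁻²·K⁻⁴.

T ≈ 486 K

Steady state: internal power = radiated power, P = εσA T⁴.
Radiating area A = 4πr² = 0.1780 m².
T⁴ = P/(εσA) = 502/(0.89·5.67×10⁻⁸·0.1780) = 5.590×10¹⁰ K⁴.
T = (5.590×10¹⁰)^(1/4).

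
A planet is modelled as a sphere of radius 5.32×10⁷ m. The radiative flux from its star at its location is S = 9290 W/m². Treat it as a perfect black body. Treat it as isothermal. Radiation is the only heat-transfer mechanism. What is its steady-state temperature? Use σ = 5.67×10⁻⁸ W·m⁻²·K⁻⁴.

At equilibrium, absorbed power = emitted power.
Absorbing cross-section = πr² = 8.891×10¹⁵ m²; emitting surface = 4πr² = 3.557×10¹⁶ m² (ratio 4).
S·A_cross = εσ·A_surf·T⁴  ⇒  T⁴ = S/(4σ).
T⁴ = 1.00·9290/(4·5.67×10⁻⁸) = 4.096×10¹⁰ K⁴.
T = (4.096×10¹⁰)^(1/4).

T ≈ 450 K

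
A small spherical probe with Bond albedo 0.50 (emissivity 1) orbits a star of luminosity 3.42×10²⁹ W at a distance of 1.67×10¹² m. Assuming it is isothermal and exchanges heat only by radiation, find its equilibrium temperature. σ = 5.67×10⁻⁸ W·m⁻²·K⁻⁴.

First find the stellar flux at distance d: S = L/(4πd²) = 3.42×10²⁹/(4π·(1.67×10¹²)²) = 9759 W/m².
For an isothermal sphere, absorbed (1−a)S·πr² = emitted σ·4πr²·T⁴, so T⁴ = (1−a)S/(4σ).
T⁴ = 0.500·9759/(4·5.67×10⁻⁸) = 2.151×10¹⁰ K⁴.

T ≈ 383 K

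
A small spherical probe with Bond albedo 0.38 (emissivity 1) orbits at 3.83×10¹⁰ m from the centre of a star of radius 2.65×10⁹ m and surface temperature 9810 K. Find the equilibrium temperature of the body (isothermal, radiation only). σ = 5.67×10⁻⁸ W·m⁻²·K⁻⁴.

T ≈ 1620 K

The star's surface emits σT_*⁴; at distance d the flux is S = σT_*⁴(R_*/d)².
S = 5.67×10⁻⁸·(9810)⁴·(2.65×10⁹/3.83×10¹⁰)² = 2.514×10⁶ W/m².
For an isothermal sphere T⁴ = (1−a)S/(4σ) = 6.872×10¹² K⁴.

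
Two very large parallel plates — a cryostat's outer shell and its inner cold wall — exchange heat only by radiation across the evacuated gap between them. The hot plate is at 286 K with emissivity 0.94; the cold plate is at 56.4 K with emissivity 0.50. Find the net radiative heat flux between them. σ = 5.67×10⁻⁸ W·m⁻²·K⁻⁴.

q ≈ 184 W/m²

For two infinite grey parallel plates, q = σ(T₁⁴ − T₂⁴)/(1/ε₁ + 1/ε₂ − 1).
T₁⁴ − T₂⁴ = 6.691×10⁹ − 1.012×10⁷ = 6.680×10⁹ K⁴.
1/ε₁ + 1/ε₂ − 1 = 1.064 + 2.000 − 1 = 2.064.
q = 5.67×10⁻⁸ × 6.680×10⁹ / 2.064.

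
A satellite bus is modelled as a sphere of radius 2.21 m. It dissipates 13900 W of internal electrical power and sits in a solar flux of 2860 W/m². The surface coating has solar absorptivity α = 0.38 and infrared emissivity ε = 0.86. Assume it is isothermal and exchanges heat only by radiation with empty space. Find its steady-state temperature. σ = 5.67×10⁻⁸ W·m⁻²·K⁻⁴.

At steady state, absorbed solar power + internal power = radiated power.
Absorbed: α·S·A_cross = 0.38·2860·15.34 = 16680 W (cross-section πr²).
Total input = 16680 + 13900 = 30580 W.
Radiated: εσ·A_surf·T⁴ with A_surf = 4πr² = 61.38 m².
T⁴ = 30580/(0.86·5.67×10⁻⁸·61.38) = 1.022×10¹⁰ K⁴.

T ≈ 318 K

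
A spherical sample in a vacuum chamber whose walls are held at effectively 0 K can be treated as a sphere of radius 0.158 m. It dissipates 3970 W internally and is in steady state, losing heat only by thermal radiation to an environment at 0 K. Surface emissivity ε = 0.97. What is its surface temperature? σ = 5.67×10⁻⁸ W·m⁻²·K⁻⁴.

T ≈ 693 K

Steady state: internal power = radiated power, P = εσA T⁴.
Radiating area A = 4πr² = 0.3137 m².
T⁴ = P/(εσA) = 3970/(0.97·5.67×10⁻⁸·0.3137) = 2.301×10¹¹ K⁴.
T = (2.301×10¹¹)^(1/4).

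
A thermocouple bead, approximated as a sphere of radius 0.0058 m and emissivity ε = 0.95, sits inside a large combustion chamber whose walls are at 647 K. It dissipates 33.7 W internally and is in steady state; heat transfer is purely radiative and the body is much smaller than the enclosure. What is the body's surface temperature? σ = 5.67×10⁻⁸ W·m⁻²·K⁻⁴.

For a small grey body in a large enclosure, net radiated power = εσA(T⁴ − T_w⁴).
Steady state: P = εσA(T⁴ − T_w⁴) with A = 4πr² = 4.227×10⁻⁴ m².
T⁴ = P/(εσA) + T_w⁴ = 33.7/(0.95·5.67×10⁻⁸·4.227×10⁻⁴) + (647)⁴
    = 1.480×10¹² + 1.752×10¹¹ = 1.655×10¹² K⁴.

T ≈ 1130 K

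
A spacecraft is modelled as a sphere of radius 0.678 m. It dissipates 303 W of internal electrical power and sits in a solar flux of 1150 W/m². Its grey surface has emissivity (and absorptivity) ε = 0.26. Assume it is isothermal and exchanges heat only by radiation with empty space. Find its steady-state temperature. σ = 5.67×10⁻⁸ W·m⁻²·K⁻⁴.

At steady state, absorbed solar power + internal power = radiated power.
Absorbed: α·S·A_cross = 0.26·1150·1.444 = 431.8 W (cross-section πr²).
Total input = 431.8 + 303 = 734.8 W.
Radiated: εσ·A_surf·T⁴ with A_surf = 4πr² = 5.777 m².
T⁴ = 734.8/(0.26·5.67×10⁻⁸·5.777) = 8.629×10⁹ K⁴.

T ≈ 305 K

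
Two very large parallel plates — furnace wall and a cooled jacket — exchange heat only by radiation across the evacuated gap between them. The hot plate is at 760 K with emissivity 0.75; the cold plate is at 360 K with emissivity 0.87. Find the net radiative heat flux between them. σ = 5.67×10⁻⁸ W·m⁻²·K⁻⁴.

For two infinite grey parallel plates, q = σ(T₁⁴ − T₂⁴)/(1/ε₁ + 1/ε₂ − 1).
T₁⁴ − T₂⁴ = 3.336×10¹¹ − 1.680×10¹⁰ = 3.168×10¹¹ K⁴.
1/ε₁ + 1/ε₂ − 1 = 1.333 + 1.149 − 1 = 1.483.
q = 5.67×10⁻⁸ × 3.168×10¹¹ / 1.483.

q ≈ 12100 W/m²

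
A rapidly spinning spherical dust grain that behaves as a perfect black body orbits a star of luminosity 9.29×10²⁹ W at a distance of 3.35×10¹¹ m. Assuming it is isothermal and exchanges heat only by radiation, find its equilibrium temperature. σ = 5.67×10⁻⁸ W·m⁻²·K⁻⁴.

T ≈ 1310 K

First find the stellar flux at distance d: S = L/(4πd²) = 9.29×10²⁹/(4π·(3.35×10¹¹)²) = 6.587×10⁵ W/m².
For an isothermal sphere, absorbed (1−a)S·πr² = emitted σ·4πr²·T⁴, so T⁴ = (1−a)S/(4σ).
T⁴ = 1.00·6.587×10⁵/(4·5.67×10⁻⁸) = 2.905×10¹² K⁴.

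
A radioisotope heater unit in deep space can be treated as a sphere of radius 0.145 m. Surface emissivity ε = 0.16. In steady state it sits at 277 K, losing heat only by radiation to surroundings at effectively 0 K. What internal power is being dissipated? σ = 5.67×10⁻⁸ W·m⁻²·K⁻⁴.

P ≈ 14.1 W

Steady state: P = εσA T⁴.
A = 4πr² = 0.2642 m²; T⁴ = (277)⁴ = 5.887×10⁹ K⁴.
P = 0.16 × 5.67×10⁻⁸ × 0.2642 × 5.887×10⁹.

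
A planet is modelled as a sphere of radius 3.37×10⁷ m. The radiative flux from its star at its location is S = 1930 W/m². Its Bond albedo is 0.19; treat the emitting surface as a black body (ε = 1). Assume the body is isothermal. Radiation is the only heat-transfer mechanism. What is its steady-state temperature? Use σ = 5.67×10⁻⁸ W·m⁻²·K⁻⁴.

T ≈ 288 K

At equilibrium, absorbed power = emitted power.
Absorbing cross-section = πr² = 3.568×10¹⁵ m²; emitting surface = 4πr² = 1.427×10¹⁶ m² (ratio 4).
(1−a)S·A_cross = εσ·A_surf·T⁴  ⇒  T⁴ = (1−a)S/(4σ).
T⁴ = 0.810·1930/(4·5.67×10⁻⁸) = 6.893×10⁹ K⁴.
T = (6.893×10⁹)^(1/4).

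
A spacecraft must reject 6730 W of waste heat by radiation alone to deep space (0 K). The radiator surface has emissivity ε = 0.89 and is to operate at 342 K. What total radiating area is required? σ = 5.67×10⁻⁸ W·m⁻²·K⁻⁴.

A ≈ 9.75 m²

P = εσA T⁴ ⇒ A = P/(εσT⁴).
T⁴ = 1.368×10¹⁰ K⁴.
A = 6730/(0.89 × 5.67×10⁻⁸ × 1.368×10¹⁰).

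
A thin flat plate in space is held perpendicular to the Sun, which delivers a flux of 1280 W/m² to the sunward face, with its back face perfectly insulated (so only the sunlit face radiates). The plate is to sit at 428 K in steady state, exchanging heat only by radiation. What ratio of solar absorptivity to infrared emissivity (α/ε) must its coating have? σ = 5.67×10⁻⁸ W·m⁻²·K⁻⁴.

α/ε ≈ 1.49

Balance: αS·A = εσ·1A·T⁴ ⇒ α/ε = σT⁴/S.
α/ε = 5.67×10⁻⁸·(428)⁴/1280 = 5.67×10⁻⁸·3.356×10¹⁰/1280.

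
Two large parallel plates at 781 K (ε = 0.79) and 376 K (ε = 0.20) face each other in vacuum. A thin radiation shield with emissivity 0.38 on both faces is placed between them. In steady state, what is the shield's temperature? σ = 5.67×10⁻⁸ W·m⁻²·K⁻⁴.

In steady state the net flux on the hot side equals that on the cold side.
σ(T₁⁴−T_s⁴)/D₁ = σ(T_s⁴−T₂⁴)/D₂, with D₁ = 1/ε₁+1/ε_s−1 = 2.897, D₂ = 1/ε_s+1/ε₂−1 = 6.632.
Solve for T_s⁴: T_s⁴ = (D₂·T₁⁴ + D₁·T₂⁴)/(D₁+D₂) = 2.650×10¹¹ K⁴.

T_s ≈ 717 K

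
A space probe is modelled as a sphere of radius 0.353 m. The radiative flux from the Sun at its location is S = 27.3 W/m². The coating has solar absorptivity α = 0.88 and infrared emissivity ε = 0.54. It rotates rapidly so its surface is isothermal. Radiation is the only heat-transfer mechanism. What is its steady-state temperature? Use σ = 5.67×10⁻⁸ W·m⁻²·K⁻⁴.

T ≈ 118 K

At equilibrium, absorbed power = emitted power.
Absorbing cross-section = πr² = 0.3915 m²; emitting surface = 4πr² = 1.566 m² (ratio 4).
αS·A_cross = εσ·A_surf·T⁴  ⇒  T⁴ = αS/(ε·4σ).
T⁴ = 0.880·27.3/(0.54·4·5.67×10⁻⁸) = 1.962×10⁸ K⁴.
T = (1.962×10⁸)^(1/4).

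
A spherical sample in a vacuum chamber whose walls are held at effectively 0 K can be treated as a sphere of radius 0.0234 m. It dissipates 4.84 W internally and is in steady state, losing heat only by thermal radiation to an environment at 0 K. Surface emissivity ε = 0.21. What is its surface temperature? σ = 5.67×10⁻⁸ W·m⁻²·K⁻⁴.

Steady state: internal power = radiated power, P = εσA T⁴.
Radiating area A = 4πr² = 0.006881 m².
T⁴ = P/(εσA) = 4.84/(0.21·5.67×10⁻⁸·0.006881) = 5.907×10¹⁰ K⁴.
T = (5.907×10¹⁰)^(1/4).

T ≈ 493 K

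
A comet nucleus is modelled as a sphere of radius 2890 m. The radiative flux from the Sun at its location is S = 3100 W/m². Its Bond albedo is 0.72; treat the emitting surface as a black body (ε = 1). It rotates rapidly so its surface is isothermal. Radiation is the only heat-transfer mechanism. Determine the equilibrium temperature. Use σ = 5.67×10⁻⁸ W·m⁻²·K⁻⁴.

T ≈ 249 K

At equilibrium, absorbed power = emitted power.
Absorbing cross-section = πr² = 2.624×10⁷ m²; emitting surface = 4πr² = 1.050×10⁸ m² (ratio 4).
(1−a)S·A_cross = εσ·A_surf·T⁴  ⇒  T⁴ = (1−a)S/(4σ).
T⁴ = 0.280·3100/(4·5.67×10⁻⁸) = 3.827×10⁹ K⁴.
T = (3.827×10⁹)^(1/4).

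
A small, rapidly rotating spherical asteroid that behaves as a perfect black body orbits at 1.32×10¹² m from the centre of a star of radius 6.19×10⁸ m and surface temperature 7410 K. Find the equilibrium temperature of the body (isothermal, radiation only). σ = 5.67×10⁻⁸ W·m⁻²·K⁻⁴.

The star's surface emits σT_*⁴; at distance d the flux is S = σT_*⁴(R_*/d)².
S = 5.67×10⁻⁸·(7410)⁴·(6.19×10⁸/1.32×10¹²)² = 37.59 W/m².
For an isothermal sphere T⁴ = (1−a)S/(4σ) = 1.657×10⁸ K⁴.

T ≈ 113 K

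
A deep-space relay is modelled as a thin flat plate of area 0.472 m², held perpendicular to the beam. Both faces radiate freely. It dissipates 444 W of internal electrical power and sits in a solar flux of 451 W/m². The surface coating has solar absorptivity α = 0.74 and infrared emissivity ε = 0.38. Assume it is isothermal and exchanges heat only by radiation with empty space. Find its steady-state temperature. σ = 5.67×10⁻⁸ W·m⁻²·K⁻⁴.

T ≈ 415 K

At steady state, absorbed solar power + internal power = radiated power.
Absorbed: α·S·A_cross = 0.74·451·0.4720 = 157.5 W (cross-section A).
Total input = 157.5 + 444 = 601.5 W.
Radiated: εσ·A_surf·T⁴ with A_surf = 2A = 0.9440 m².
T⁴ = 601.5/(0.38·5.67×10⁻⁸·0.9440) = 2.957×10¹⁰ K⁴.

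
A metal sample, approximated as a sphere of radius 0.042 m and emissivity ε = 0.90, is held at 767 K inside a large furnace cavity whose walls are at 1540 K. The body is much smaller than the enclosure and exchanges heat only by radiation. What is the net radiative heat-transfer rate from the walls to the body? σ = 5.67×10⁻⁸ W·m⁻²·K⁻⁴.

P_net ≈ 5970 W

For a small grey body in a large enclosure: P_net = εσA(T_body⁴ − T_wall⁴).
A = 4πr² = 0.02217 m²; T_body⁴ − T_wall⁴ = 3.461×10¹¹ − 5.624×10¹² = -5.278×10¹² K⁴.
|P_net| = 0.90·5.67×10⁻⁸·0.02217·5.278×10¹².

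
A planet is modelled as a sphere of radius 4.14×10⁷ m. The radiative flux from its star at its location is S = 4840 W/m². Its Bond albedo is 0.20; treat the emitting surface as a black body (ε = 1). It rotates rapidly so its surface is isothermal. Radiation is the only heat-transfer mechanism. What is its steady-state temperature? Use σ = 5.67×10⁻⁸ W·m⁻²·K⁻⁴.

T ≈ 361 K

At equilibrium, absorbed power = emitted power.
Absorbing cross-section = πr² = 5.385×10¹⁵ m²; emitting surface = 4πr² = 2.154×10¹⁶ m² (ratio 4).
(1−a)S·A_cross = εσ·A_surf·T⁴  ⇒  T⁴ = (1−a)S/(4σ).
T⁴ = 0.800·4840/(4·5.67×10⁻⁸) = 1.707×10¹⁰ K⁴.
T = (1.707×10¹⁰)^(1/4).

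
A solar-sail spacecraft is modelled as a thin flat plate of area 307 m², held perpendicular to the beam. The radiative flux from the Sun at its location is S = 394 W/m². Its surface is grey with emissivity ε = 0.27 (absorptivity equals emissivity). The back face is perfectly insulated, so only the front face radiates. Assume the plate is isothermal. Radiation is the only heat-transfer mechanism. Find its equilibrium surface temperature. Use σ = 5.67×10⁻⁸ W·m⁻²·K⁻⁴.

T ≈ 289 K

At equilibrium, absorbed power = emitted power.
Absorbing cross-section = A = 307.0 m²; emitting surface = A = 307.0 m² (ratio 1).
εS·A_cross = εσ·A_surf·T⁴  ⇒  T⁴ = S/(1σ)   (ε cancels).
T⁴ = 394/(1·5.67×10⁻⁸) = 6.949×10⁹ K⁴.
T = (6.949×10⁹)^(1/4).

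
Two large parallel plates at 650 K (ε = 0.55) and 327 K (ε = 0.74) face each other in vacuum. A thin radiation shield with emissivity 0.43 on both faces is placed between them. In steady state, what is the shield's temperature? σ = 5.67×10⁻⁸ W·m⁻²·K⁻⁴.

In steady state the net flux on the hot side equals that on the cold side.
σ(T₁⁴−T_s⁴)/D₁ = σ(T_s⁴−T₂⁴)/D₂, with D₁ = 1/ε₁+1/ε_s−1 = 3.144, D₂ = 1/ε_s+1/ε₂−1 = 2.677.
Solve for T_s⁴: T_s⁴ = (D₂·T₁⁴ + D₁·T₂⁴)/(D₁+D₂) = 8.827×10¹⁰ K⁴.

T_s ≈ 545 K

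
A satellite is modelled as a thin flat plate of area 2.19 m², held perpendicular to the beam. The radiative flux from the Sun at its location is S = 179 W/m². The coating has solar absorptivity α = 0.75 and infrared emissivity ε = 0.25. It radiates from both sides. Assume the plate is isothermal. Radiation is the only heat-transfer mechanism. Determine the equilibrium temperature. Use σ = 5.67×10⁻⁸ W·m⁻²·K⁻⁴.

T ≈ 262 K

At equilibrium, absorbed power = emitted power.
Absorbing cross-section = A = 2.190 m²; emitting surface = 2A = 4.380 m² (ratio 2).
αS·A_cross = εσ·A_surf·T⁴  ⇒  T⁴ = αS/(ε·2σ).
T⁴ = 0.750·179/(0.25·2·5.67×10⁻⁸) = 4.735×10⁹ K⁴.
T = (4.735×10⁹)^(1/4).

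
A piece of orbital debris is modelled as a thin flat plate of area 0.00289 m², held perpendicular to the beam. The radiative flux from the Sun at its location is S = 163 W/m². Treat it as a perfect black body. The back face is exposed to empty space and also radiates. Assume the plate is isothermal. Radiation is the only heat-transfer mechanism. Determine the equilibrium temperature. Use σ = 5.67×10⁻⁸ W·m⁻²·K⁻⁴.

At equilibrium, absorbed power = emitted power.
Absorbing cross-section = A = 0.002890 m²; emitting surface = 2A = 0.005780 m² (ratio 2).
S·A_cross = εσ·A_surf·T⁴  ⇒  T⁴ = S/(2σ).
T⁴ = 1.00·163/(2·5.67×10⁻⁸) = 1.437×10⁹ K⁴.
T = (1.437×10⁹)^(1/4).

T ≈ 195 K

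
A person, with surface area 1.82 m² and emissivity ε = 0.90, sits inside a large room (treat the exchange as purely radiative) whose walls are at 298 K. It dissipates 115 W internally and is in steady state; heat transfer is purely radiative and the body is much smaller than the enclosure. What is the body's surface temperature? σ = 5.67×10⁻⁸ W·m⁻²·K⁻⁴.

T ≈ 309 K

For a small grey body in a large enclosure, net radiated power = εσA(T⁴ − T_w⁴).
Steady state: P = εσA(T⁴ − T_w⁴) with A = 1.82 m².
T⁴ = P/(εσA) + T_w⁴ = 115/(0.90·5.67×10⁻⁸·1.820) + (298)⁴
    = 1.238×10⁹ + 7.886×10⁹ = 9.124×10⁹ K⁴.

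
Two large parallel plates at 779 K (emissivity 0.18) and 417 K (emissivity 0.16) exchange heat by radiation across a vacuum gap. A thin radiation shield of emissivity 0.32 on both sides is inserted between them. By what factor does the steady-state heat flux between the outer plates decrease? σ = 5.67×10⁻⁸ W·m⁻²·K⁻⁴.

Without shield: q₀ = σΔ(T⁴)/(1/ε₁+1/ε₂−1) with denominator 10.81.
With shield the two gaps are in series; the resistances add: (1/ε₁+1/ε_s−1)+(1/ε_s+1/ε₂−1) = 7.681+8.375 = 16.06.
Heat-flux ratio q₀/q = 16.06/10.81.

factor ≈ 1.49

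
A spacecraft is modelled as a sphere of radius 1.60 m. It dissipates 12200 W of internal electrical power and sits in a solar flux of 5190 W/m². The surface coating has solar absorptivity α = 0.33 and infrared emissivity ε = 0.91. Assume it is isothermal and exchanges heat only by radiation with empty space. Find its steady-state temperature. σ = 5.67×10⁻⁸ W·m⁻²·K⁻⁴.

T ≈ 354 K

At steady state, absorbed solar power + internal power = radiated power.
Absorbed: α·S·A_cross = 0.33·5190·8.042 = 13770 W (cross-section πr²).
Total input = 13770 + 12200 = 25970 W.
Radiated: εσ·A_surf·T⁴ with A_surf = 4πr² = 32.17 m².
T⁴ = 25970/(0.91·5.67×10⁻⁸·32.17) = 1.565×10¹⁰ K⁴.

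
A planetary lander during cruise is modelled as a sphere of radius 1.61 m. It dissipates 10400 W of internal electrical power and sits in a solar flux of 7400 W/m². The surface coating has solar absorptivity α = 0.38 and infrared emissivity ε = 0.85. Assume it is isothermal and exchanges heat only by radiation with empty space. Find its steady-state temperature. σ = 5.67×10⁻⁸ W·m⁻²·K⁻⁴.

At steady state, absorbed solar power + internal power = radiated power.
Absorbed: α·S·A_cross = 0.38·7400·8.143 = 22900 W (cross-section πr²).
Total input = 22900 + 10400 = 33300 W.
Radiated: εσ·A_surf·T⁴ with A_surf = 4πr² = 32.57 m².
T⁴ = 33300/(0.85·5.67×10⁻⁸·32.57) = 2.121×10¹⁰ K⁴.

T ≈ 382 K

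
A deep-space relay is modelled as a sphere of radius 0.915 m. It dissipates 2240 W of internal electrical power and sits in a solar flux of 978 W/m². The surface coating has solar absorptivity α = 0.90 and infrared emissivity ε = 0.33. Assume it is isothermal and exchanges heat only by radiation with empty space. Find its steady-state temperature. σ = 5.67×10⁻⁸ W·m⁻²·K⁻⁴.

T ≈ 390 K

At steady state, absorbed solar power + internal power = radiated power.
Absorbed: α·S·A_cross = 0.90·978·2.630 = 2315 W (cross-section πr²).
Total input = 2315 + 2240 = 4555 W.
Radiated: εσ·A_surf·T⁴ with A_surf = 4πr² = 10.52 m².
T⁴ = 4555/(0.33·5.67×10⁻⁸·10.52) = 2.314×10¹⁰ K⁴.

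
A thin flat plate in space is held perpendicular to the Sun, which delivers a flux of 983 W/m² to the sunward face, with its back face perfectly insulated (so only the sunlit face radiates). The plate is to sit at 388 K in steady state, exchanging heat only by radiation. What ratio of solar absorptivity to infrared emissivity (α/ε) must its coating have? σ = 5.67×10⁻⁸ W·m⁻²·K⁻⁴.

α/ε ≈ 1.31

Balance: αS·A = εσ·1A·T⁴ ⇒ α/ε = σT⁴/S.
α/ε = 5.67×10⁻⁸·(388)⁴/983 = 5.67×10⁻⁸·2.266×10¹⁰/983.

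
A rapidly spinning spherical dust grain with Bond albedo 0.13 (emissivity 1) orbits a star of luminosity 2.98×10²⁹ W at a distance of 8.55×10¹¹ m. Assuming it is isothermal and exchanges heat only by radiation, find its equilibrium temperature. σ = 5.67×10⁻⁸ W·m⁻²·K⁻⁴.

First find the stellar flux at distance d: S = L/(4πd²) = 2.98×10²⁹/(4π·(8.55×10¹¹)²) = 32440 W/m².
For an isothermal sphere, absorbed (1−a)S·πr² = emitted σ·4πr²·T⁴, so T⁴ = (1−a)S/(4σ).
T⁴ = 0.870·32440/(4·5.67×10⁻⁸) = 1.244×10¹¹ K⁴.

T ≈ 594 K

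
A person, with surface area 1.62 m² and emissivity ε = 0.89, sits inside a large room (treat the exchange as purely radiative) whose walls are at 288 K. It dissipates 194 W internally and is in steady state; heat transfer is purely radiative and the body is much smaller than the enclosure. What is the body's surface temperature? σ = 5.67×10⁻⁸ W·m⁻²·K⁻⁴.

For a small grey body in a large enclosure, net radiated power = εσA(T⁴ − T_w⁴).
Steady state: P = εσA(T⁴ − T_w⁴) with A = 1.62 m².
T⁴ = P/(εσA) + T_w⁴ = 194/(0.89·5.67×10⁻⁸·1.620) + (288)⁴
    = 2.373×10⁹ + 6.880×10⁹ = 9.253×10⁹ K⁴.

T ≈ 310 K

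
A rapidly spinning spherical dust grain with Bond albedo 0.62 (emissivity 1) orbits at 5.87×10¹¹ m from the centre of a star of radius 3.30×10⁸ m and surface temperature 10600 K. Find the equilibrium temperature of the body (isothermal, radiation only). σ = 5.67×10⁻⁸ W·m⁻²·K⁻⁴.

The star's surface emits σT_*⁴; at distance d the flux is S = σT_*⁴(R_*/d)².
S = 5.67×10⁻⁸·(10600)⁴·(3.30×10⁸/5.87×10¹¹)² = 226.2 W/m².
For an isothermal sphere T⁴ = (1−a)S/(4σ) = 3.791×10⁸ K⁴.

T ≈ 140 K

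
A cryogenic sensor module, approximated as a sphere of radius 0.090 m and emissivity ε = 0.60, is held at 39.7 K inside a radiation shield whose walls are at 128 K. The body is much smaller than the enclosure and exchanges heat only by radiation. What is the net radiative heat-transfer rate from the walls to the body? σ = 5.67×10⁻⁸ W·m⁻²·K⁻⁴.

P_net ≈ 0.921 W

For a small grey body in a large enclosure: P_net = εσA(T_body⁴ − T_wall⁴).
A = 4πr² = 0.1018 m²; T_body⁴ − T_wall⁴ = 2.484×10⁶ − 2.684×10⁸ = -2.660×10⁸ K⁴.
|P_net| = 0.60·5.67×10⁻⁸·0.1018·2.660×10⁸.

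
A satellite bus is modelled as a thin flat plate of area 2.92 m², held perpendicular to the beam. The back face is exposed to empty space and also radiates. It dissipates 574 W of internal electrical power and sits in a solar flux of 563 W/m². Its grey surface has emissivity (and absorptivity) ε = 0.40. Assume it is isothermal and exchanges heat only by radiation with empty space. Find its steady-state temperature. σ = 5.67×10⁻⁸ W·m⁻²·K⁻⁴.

T ≈ 311 K

At steady state, absorbed solar power + internal power = radiated power.
Absorbed: α·S·A_cross = 0.40·563·2.920 = 657.6 W (cross-section A).
Total input = 657.6 + 574 = 1232 W.
Radiated: εσ·A_surf·T⁴ with A_surf = 2A = 5.840 m².
T⁴ = 1232/(0.40·5.67×10⁻⁸·5.840) = 9.298×10⁹ K⁴.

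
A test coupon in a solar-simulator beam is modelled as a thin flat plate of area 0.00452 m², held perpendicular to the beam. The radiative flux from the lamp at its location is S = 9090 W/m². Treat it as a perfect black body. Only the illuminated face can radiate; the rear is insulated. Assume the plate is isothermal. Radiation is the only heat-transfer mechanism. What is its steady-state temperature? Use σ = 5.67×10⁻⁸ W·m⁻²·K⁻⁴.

At equilibrium, absorbed power = emitted power.
Absorbing cross-section = A = 0.004520 m²; emitting surface = A = 0.004520 m² (ratio 1).
S·A_cross = εσ·A_surf·T⁴  ⇒  T⁴ = S/(1σ).
T⁴ = 1.00·9090/(1·5.67×10⁻⁸) = 1.603×10¹¹ K⁴.
T = (1.603×10¹¹)^(1/4).

T ≈ 633 K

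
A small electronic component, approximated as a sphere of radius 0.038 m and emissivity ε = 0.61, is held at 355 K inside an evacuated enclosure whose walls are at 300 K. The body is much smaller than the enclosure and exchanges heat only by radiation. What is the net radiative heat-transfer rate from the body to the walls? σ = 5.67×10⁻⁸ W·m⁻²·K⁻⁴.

For a small grey body in a large enclosure: P_net = εσA(T_body⁴ − T_wall⁴).
A = 4πr² = 0.01815 m²; T_body⁴ − T_wall⁴ = 1.588×10¹⁰ − 8.100×10⁹ = 7.782×10⁹ K⁴.
|P_net| = 0.61·5.67×10⁻⁸·0.01815·7.782×10⁹.

P_net ≈ 4.88 W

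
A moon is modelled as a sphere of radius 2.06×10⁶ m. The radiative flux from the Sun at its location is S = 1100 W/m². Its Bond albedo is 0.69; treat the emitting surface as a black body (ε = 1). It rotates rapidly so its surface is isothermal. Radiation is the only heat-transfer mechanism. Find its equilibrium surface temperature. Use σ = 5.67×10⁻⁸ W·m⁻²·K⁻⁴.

T ≈ 197 K

At equilibrium, absorbed power = emitted power.
Absorbing cross-section = πr² = 1.333×10¹³ m²; emitting surface = 4πr² = 5.333×10¹³ m² (ratio 4).
(1−a)S·A_cross = εσ·A_surf·T⁴  ⇒  T⁴ = (1−a)S/(4σ).
T⁴ = 0.310·1100/(4·5.67×10⁻⁸) = 1.504×10⁹ K⁴.
T = (1.504×10⁹)^(1/4).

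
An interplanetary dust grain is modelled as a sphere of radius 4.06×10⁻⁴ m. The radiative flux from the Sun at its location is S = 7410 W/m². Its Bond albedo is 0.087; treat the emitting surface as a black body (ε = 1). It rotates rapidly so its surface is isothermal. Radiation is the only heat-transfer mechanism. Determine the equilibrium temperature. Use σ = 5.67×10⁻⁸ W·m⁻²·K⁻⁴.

At equilibrium, absorbed power = emitted power.
Absorbing cross-section = πr² = 5.178×10⁻⁷ m²; emitting surface = 4πr² = 2.071×10⁻⁶ m² (ratio 4).
(1−a)S·A_cross = εσ·A_surf·T⁴  ⇒  T⁴ = (1−a)S/(4σ).
T⁴ = 0.913·7410/(4·5.67×10⁻⁸) = 2.983×10¹⁰ K⁴.
T = (2.983×10¹⁰)^(1/4).

T ≈ 416 K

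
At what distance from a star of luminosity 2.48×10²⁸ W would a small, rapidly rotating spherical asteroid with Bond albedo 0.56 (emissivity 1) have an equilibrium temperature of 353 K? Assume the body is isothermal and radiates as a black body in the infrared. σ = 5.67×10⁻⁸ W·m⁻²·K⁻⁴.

For an isothermal black-emitting sphere, (1−a)S·πr² = σ·4πr²·T⁴ ⇒ S = 4σT⁴/(1−a).
S = 4·5.67×10⁻⁸·(353)⁴/0.440 = 8004 W/m².
Flux falls as S = L/(4πd²), so d = √(L/(4πS)) = √(2.48×10²⁸/(4π·8004)).

d ≈ 4.97×10¹¹ m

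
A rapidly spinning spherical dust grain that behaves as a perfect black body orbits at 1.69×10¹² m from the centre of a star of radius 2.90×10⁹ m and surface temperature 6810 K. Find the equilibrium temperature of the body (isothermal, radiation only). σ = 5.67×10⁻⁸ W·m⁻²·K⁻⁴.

The star's surface emits σT_*⁴; at distance d the flux is S = σT_*⁴(R_*/d)².
S = 5.67×10⁻⁸·(6810)⁴·(2.90×10⁹/1.69×10¹²)² = 359.1 W/m².
For an isothermal sphere T⁴ = (1−a)S/(4σ) = 1.583×10⁹ K⁴.

T ≈ 199 K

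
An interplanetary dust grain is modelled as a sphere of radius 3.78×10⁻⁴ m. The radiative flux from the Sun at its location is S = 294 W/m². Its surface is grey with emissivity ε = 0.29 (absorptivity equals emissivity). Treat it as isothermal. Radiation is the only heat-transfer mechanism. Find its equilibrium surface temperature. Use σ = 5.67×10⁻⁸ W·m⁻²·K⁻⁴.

T ≈ 190 K

At equilibrium, absorbed power = emitted power.
Absorbing cross-section = πr² = 4.489×10⁻⁷ m²; emitting surface = 4πr² = 1.796×10⁻⁶ m² (ratio 4).
εS·A_cross = εσ·A_surf·T⁴  ⇒  T⁴ = S/(4σ)   (ε cancels).
T⁴ = 294/(4·5.67×10⁻⁸) = 1.296×10⁹ K⁴.
T = (1.296×10⁹)^(1/4).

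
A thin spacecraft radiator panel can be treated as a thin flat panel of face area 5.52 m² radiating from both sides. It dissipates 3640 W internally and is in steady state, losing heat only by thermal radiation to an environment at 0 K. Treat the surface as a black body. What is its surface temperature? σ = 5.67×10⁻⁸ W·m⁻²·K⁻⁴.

Steady state: internal power = radiated power, P = εσA T⁴.
Radiating area A = 2·5.52 = 11.04 m².
T⁴ = P/(εσA) = 3640/(1.0·5.67×10⁻⁸·11.04) = 5.815×10⁹ K⁴.
T = (5.815×10⁹)^(1/4).

T ≈ 276 K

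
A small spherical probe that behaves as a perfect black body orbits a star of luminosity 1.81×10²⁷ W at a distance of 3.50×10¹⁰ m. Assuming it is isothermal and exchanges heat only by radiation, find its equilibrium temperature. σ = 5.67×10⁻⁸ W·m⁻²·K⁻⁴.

T ≈ 849 K

First find the stellar flux at distance d: S = L/(4πd²) = 1.81×10²⁷/(4π·(3.50×10¹⁰)²) = 1.176×10⁵ W/m².
For an isothermal sphere, absorbed (1−a)S·πr² = emitted σ·4πr²·T⁴, so T⁴ = (1−a)S/(4σ).
T⁴ = 1.00·1.176×10⁵/(4·5.67×10⁻⁸) = 5.184×10¹¹ K⁴.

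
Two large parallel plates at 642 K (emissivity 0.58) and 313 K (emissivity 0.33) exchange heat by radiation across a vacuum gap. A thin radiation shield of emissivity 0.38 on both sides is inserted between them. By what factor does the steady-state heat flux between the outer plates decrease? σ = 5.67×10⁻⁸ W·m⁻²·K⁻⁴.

Without shield: q₀ = σΔ(T⁴)/(1/ε₁+1/ε₂−1) with denominator 3.754.
With shield the two gaps are in series; the resistances add: (1/ε₁+1/ε_s−1)+(1/ε_s+1/ε₂−1) = 3.356+4.662 = 8.018.
Heat-flux ratio q₀/q = 8.018/3.754.

factor ≈ 2.14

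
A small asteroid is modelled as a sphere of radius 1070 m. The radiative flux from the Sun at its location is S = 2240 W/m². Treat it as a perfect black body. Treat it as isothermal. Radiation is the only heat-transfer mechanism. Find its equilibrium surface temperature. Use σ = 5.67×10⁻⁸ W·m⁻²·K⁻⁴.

At equilibrium, absorbed power = emitted power.
Absorbing cross-section = πr² = 3.597×10⁶ m²; emitting surface = 4πr² = 1.439×10⁷ m² (ratio 4).
S·A_cross = εσ·A_surf·T⁴  ⇒  T⁴ = S/(4σ).
T⁴ = 1.00·2240/(4·5.67×10⁻⁸) = 9.877×10⁹ K⁴.
T = (9.877×10⁹)^(1/4).

T ≈ 315 K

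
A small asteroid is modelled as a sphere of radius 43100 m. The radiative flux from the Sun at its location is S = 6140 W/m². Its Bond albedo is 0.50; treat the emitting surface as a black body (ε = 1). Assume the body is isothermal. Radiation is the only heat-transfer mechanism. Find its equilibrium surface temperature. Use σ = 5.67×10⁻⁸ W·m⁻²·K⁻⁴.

At equilibrium, absorbed power = emitted power.
Absorbing cross-section = πr² = 5.836×10⁹ m²; emitting surface = 4πr² = 2.334×10¹⁰ m² (ratio 4).
(1−a)S·A_cross = εσ·A_surf·T⁴  ⇒  T⁴ = (1−a)S/(4σ).
T⁴ = 0.500·6140/(4·5.67×10⁻⁸) = 1.354×10¹⁰ K⁴.
T = (1.354×10¹⁰)^(1/4).

T ≈ 341 K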